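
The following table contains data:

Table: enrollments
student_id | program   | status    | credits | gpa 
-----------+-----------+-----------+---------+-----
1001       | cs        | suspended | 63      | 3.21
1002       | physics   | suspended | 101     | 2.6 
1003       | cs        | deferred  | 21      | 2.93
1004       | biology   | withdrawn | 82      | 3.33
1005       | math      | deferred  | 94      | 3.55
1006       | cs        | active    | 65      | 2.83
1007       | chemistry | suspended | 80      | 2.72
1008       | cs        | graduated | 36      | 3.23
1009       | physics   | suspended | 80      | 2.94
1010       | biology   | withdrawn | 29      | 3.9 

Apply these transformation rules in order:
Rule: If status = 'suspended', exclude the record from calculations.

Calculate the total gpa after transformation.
19.77

Step 1: Identify records where status = 'suspended'
Step 2: The excluded records sum to 11.47
Step 3: Original total gpa = 31.24
Step 4: Remaining total = 31.24 - 11.47 = 19.77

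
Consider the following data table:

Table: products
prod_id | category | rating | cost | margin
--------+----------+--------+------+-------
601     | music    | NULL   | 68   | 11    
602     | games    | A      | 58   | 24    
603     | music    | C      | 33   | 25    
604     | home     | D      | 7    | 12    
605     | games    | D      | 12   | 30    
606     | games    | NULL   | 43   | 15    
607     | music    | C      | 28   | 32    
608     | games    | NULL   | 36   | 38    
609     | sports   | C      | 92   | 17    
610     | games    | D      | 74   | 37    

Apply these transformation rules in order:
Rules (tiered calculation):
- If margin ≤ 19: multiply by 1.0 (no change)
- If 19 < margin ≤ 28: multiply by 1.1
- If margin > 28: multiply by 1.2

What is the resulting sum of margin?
273.3

Step 1: Tier 1 (margin ≤ 19): 4 records, sum = 55 × 1.0 = 55.0
Step 2: Tier 2 (19 < margin ≤ 28): 2 records, sum = 49 × 1.1 = 53.9
Step 3: Tier 3 (margin > 28): 4 records, sum = 137 × 1.2 = 164.4
Step 4: Final sum = 55.0 + 53.9 + 164.4 = 273.3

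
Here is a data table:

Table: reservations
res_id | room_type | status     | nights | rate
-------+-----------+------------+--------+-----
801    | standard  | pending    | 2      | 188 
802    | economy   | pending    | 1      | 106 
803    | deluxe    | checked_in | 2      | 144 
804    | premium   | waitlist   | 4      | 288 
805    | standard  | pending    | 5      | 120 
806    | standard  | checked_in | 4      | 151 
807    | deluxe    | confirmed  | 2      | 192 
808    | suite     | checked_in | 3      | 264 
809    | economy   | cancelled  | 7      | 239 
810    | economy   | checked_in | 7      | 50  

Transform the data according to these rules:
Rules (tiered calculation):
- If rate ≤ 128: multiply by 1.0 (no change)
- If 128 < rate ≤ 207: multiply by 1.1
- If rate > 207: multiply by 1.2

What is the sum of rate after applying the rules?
1967.7

Step 1: Tier 1 (rate ≤ 128): 3 records, sum = 276 × 1.0 = 276.0
Step 2: Tier 2 (128 < rate ≤ 207): 4 records, sum = 675 × 1.1 = 742.5
Step 3: Tier 3 (rate > 207): 3 records, sum = 791 × 1.2 = 949.2
Step 4: Final sum = 276.0 + 742.5 + 949.2 = 1967.7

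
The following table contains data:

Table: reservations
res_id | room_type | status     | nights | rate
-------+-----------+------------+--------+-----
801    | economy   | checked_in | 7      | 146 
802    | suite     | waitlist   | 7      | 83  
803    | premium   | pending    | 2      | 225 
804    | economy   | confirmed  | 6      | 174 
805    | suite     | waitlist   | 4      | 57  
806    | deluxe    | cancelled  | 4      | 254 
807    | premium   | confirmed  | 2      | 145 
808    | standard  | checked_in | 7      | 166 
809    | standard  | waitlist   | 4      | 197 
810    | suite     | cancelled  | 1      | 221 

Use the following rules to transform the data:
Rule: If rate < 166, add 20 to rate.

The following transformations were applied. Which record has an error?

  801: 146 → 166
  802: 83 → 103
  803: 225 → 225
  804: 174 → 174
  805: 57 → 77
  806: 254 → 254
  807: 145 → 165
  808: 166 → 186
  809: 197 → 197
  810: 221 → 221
Record 808 has an error. The correct transformed value should be 166, not 186.

Step 1: Check each record against the rule
Step 2: Record 808 has rate = 166
Step 3: Since 166 >= 166, the bonus should not have been applied
Step 4: Correct value = 166, but claimed value = 186
Conclusion: Record 808 has the error.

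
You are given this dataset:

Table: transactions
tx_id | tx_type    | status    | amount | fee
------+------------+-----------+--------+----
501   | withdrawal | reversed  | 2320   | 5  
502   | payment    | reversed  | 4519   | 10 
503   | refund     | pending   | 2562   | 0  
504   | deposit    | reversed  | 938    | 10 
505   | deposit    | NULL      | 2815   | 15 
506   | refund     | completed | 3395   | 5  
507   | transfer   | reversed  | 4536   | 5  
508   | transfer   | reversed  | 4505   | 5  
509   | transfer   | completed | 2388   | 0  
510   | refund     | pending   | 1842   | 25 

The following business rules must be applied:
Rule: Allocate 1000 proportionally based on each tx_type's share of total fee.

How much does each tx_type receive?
deposit: 312.5, payment: 125.0, refund: 375.0, transfer: 125.0, withdrawal: 62.5

Step 1: Calculate total fee = 80
Step 2: Calculate each tx_type's proportion:
  deposit: 25/80 = 31.25% → 312.5
  payment: 10/80 = 12.50% → 125.0
  refund: 30/80 = 37.50% → 375.0
  transfer: 10/80 = 12.50% → 125.0
  withdrawal: 5/80 = 6.25% → 62.5
Step 3: Verify: sum of allocations ≈ 1000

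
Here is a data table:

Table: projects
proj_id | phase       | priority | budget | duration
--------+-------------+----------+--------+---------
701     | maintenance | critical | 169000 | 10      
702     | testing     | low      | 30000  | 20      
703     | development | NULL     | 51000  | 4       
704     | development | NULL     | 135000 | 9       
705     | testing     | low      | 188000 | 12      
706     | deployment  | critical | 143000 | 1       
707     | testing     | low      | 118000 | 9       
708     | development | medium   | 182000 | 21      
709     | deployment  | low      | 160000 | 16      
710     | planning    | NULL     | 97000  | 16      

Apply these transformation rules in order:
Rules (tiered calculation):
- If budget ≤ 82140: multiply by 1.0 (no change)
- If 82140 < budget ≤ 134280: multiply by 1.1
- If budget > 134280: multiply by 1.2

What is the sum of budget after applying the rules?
1489900.0

Step 1: Tier 1 (budget ≤ 82140): 2 records, sum = 81000 × 1.0 = 81000.0
Step 2: Tier 2 (82140 < budget ≤ 134280): 2 records, sum = 215000 × 1.1 = 236500.0
Step 3: Tier 3 (budget > 134280): 6 records, sum = 977000 × 1.2 = 1172400.0
Step 4: Final sum = 81000.0 + 236500.0 + 1172400.0 = 1489900.0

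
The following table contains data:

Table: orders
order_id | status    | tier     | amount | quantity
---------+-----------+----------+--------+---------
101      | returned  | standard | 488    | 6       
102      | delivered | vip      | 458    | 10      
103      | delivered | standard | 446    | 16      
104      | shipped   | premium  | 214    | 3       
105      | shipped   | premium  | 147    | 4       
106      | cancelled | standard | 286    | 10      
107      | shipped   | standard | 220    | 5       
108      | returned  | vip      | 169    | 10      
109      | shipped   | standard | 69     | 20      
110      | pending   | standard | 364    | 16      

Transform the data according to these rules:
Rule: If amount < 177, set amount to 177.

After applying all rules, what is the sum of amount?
3007

Step 1: 3 records have amount < 177
Step 2: These records originally summed to 385
Step 3: After setting to minimum: 3 × 177 = 531
Step 4: Unaffected records sum: 2476
Step 5: Final sum = 531 + 2476 = 3007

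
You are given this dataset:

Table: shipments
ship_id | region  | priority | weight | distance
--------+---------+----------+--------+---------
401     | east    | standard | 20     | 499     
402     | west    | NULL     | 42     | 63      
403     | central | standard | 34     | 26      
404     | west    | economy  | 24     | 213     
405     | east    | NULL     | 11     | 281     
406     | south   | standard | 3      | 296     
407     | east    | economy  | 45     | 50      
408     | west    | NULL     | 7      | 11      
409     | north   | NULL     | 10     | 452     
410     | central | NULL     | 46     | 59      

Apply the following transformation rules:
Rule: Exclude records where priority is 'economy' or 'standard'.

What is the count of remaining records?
5

Step 1: Count records to exclude
  - 2 (economy) + 3 (standard) = 5 records
Step 2: Total records: 10
Step 3: Remaining = 10 - 5 = 5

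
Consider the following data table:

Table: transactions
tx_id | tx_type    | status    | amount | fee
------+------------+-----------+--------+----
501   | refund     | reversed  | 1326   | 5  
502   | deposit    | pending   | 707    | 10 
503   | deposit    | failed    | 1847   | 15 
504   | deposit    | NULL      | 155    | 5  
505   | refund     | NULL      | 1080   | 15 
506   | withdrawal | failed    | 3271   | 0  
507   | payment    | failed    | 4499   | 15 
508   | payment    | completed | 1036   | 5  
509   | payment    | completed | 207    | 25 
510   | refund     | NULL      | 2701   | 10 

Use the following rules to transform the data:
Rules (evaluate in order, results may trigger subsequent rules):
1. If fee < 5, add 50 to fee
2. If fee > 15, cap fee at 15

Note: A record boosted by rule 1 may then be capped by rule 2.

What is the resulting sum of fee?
110

Step 1: Apply rule 1 to records with fee < 5
  - 1 records get bonus of 50
  - Of these, 1 records then exceed 15 and get capped
Step 2: Apply rule 2 to records with fee > 15
  - 1 records (original) are capped
Step 3: Calculate final sum = 110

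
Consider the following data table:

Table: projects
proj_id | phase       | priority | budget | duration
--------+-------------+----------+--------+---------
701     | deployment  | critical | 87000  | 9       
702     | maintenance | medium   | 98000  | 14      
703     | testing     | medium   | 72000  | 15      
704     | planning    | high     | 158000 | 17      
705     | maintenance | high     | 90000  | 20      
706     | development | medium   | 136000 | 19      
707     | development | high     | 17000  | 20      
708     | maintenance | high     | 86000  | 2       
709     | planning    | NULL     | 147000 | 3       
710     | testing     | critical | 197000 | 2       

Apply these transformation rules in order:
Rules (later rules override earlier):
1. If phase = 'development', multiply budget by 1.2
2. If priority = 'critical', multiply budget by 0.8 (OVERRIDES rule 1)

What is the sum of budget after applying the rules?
1061800.0

Step 1: Rule 2 takes priority for records with priority = 'critical'
  - 2 records: 284000 × 0.8 = 227200.0
Step 2: Rule 1 applies to remaining records with phase = 'development'
  - 2 records: 153000 × 1.2 = 183600.0
Step 3: Other records unchanged: 651000
Step 4: Final sum = 227200.0 + 183600.0 + 651000 = 1061800.0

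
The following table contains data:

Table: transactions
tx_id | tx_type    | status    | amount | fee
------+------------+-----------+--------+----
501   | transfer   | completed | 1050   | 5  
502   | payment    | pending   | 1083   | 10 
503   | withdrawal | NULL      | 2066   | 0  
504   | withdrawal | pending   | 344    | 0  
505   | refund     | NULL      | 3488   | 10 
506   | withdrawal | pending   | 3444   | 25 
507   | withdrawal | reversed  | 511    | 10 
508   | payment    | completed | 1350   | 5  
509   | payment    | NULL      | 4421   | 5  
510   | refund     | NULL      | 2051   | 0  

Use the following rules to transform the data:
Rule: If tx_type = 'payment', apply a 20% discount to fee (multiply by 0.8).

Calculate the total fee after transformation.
66.0

Step 1: Records with tx_type = 'payment' have total fee = 20
Step 2: Apply multiplier: 20 × 0.8 = 16.0
Step 3: Other records total: 50
Step 4: Final sum = 16.0 + 50 = 66.0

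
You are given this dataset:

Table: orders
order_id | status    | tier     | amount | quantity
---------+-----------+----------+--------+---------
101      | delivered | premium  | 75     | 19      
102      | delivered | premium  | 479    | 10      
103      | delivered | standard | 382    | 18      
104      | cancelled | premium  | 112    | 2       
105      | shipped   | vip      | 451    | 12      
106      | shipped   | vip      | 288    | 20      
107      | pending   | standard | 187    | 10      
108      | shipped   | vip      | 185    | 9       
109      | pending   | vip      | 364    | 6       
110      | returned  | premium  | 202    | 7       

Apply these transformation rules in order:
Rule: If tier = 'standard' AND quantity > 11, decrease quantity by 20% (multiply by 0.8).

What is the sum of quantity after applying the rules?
109.4

Step 1: Find records where tier = 'standard' AND quantity > 11
Step 2: 1 records match, summing to 18
Step 3: After multiplier: 18 × 0.8 = 14.4
Step 4: Unaffected records sum: 95
Step 5: Final sum = 14.4 + 95 = 109.4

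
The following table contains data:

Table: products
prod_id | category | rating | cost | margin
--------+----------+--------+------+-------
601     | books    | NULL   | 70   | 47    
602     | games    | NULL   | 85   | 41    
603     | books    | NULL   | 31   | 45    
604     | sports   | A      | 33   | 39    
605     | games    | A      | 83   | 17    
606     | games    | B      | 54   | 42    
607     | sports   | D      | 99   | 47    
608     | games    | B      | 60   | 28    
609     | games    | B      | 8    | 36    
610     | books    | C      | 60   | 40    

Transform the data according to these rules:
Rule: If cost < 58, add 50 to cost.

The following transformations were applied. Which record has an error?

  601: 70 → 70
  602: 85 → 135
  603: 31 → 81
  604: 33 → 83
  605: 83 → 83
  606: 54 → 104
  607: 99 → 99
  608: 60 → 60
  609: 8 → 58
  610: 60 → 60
Record 602 has an error. The correct transformed value should be 85, not 135.

Step 1: Check each record against the rule
Step 2: Record 602 has cost = 85
Step 3: Since 85 >= 58, the bonus should not have been applied
Step 4: Correct value = 85, but claimed value = 135
Conclusion: Record 602 has the error.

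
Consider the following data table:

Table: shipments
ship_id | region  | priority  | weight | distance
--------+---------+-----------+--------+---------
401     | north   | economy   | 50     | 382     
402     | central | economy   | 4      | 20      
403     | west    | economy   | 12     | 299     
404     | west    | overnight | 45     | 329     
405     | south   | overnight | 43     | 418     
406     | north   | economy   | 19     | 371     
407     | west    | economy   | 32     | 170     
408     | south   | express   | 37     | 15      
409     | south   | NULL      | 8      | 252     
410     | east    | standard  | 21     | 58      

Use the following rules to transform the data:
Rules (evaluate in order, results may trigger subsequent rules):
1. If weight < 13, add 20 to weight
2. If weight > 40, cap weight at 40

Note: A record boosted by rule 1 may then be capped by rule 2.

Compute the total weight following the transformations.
313

Step 1: Apply rule 1 to records with weight < 13
  - 3 records get bonus of 20
  - Of these, 0 records then exceed 40 and get capped
Step 2: Apply rule 2 to records with weight > 40
  - 3 records (original) are capped
Step 3: Calculate final sum = 313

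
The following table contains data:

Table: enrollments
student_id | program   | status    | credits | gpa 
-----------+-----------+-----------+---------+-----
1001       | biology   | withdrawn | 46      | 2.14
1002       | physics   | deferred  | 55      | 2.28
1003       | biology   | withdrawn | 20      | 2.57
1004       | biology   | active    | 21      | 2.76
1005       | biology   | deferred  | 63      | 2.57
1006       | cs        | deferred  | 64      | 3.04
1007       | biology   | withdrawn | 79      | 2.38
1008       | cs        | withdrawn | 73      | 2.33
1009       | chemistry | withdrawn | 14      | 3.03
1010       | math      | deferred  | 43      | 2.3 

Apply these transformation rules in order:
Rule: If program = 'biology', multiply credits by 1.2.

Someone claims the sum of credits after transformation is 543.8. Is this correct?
No, the correct result is 523.8.

Step 1: Calculate the correct sum after transformation
Step 2: Apply multiplier 1.2 to records where program = 'biology'
Step 3: Correct result = 523.8
Step 4: Claimed result = 543.8
Step 5: 523.8 ≠ 543.8
Conclusion: The claimed result is incorrect. The correct answer is 523.8.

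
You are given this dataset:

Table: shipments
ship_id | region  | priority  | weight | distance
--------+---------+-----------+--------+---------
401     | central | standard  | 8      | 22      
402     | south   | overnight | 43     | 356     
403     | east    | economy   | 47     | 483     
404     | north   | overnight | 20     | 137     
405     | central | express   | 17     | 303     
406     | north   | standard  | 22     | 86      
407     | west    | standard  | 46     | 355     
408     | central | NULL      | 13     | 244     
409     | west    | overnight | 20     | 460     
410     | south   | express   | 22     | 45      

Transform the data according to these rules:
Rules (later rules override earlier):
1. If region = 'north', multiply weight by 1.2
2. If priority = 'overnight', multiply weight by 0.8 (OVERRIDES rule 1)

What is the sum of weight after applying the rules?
245.8

Step 1: Rule 2 takes priority for records with priority = 'overnight'
  - 3 records: 83 × 0.8 = 66.4
Step 2: Rule 1 applies to remaining records with region = 'north'
  - 1 records: 22 × 1.2 = 26.4
Step 3: Other records unchanged: 153
Step 4: Final sum = 66.4 + 26.4 + 153 = 245.8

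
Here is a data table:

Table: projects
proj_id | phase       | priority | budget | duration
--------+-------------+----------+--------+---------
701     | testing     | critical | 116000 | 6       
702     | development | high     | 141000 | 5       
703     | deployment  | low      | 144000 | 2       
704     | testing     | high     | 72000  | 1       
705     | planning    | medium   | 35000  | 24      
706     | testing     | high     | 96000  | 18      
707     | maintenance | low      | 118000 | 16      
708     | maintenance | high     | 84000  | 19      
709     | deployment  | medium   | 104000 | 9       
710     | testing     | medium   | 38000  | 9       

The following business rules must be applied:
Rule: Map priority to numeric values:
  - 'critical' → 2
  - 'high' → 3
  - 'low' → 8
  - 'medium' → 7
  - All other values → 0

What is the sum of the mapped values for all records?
51

Step 1: Apply mapping to each record
Step 2: Count by status:
  'critical': 1 records × 2 = 2
  'high': 4 records × 3 = 12
  'low': 2 records × 8 = 16
  'medium': 3 records × 7 = 21
Step 3: Sum all mapped values = 51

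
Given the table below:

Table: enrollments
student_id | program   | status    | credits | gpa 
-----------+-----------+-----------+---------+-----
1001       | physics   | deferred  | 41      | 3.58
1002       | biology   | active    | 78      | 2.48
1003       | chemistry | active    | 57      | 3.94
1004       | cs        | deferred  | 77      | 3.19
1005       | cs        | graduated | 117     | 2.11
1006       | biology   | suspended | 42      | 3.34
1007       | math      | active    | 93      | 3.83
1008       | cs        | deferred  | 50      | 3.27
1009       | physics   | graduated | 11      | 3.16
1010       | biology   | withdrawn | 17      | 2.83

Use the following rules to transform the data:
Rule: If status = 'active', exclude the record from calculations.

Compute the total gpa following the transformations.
21.48

Step 1: Identify records where status = 'active'
Step 2: The excluded records sum to 10.25
Step 3: Original total gpa = 31.73
Step 4: Remaining total = 31.73 - 10.25 = 21.48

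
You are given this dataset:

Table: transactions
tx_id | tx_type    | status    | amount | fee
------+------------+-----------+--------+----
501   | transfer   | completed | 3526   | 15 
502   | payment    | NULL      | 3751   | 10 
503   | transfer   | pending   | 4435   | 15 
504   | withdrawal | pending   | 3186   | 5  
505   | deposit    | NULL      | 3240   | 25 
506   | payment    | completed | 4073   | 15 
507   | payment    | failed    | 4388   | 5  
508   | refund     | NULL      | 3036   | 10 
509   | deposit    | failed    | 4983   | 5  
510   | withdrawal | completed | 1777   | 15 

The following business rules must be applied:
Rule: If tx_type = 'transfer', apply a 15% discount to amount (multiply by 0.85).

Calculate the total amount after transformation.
35200.85

Step 1: Records with tx_type = 'transfer' have total amount = 7961
Step 2: Apply multiplier: 7961 × 0.85 = 6766.85
Step 3: Other records total: 28434
Step 4: Final sum = 6766.85 + 28434 = 35200.85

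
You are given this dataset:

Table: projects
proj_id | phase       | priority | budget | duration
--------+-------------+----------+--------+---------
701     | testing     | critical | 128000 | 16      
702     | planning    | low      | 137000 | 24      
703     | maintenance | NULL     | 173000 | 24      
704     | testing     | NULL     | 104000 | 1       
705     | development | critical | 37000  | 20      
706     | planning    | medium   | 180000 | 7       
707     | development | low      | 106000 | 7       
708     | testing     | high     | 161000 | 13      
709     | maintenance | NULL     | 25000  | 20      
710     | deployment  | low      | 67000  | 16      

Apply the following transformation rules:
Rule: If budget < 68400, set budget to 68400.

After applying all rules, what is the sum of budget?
1194200

Step 1: 3 records have budget < 68400
Step 2: These records originally summed to 129000
Step 3: After setting to minimum: 3 × 68400 = 205200
Step 4: Unaffected records sum: 989000
Step 5: Final sum = 205200 + 989000 = 1194200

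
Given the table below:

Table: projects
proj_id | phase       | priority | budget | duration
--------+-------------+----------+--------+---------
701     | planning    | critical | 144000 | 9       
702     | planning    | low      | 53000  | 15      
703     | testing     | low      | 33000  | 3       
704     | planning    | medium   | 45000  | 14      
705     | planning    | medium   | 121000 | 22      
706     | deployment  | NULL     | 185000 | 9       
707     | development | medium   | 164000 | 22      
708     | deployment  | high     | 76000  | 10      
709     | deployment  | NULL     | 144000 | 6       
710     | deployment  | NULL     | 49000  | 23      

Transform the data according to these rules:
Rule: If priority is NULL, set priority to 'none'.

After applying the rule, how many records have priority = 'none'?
3

Step 1: Count records where priority IS NULL
Step 2: Found 3 records with NULL priority
Step 3: These records will have priority set to 'none'
Step 4: Records already having priority = 'none': 0
Step 5: Answer: 3 + 0 = 3 records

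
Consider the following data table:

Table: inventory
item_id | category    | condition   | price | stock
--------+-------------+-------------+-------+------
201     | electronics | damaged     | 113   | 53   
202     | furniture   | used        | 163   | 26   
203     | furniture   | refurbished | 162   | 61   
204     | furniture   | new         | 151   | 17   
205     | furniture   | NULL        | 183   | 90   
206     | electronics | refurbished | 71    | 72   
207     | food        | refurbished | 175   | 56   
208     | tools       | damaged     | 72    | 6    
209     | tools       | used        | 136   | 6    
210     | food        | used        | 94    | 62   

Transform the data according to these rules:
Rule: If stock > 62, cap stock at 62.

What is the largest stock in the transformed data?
62

Step 1: Original maximum stock = 90
Step 2: Apply cap at 62
Step 3: 2 records had stock > 62 and were capped
Step 4: Maximum after transformation = 62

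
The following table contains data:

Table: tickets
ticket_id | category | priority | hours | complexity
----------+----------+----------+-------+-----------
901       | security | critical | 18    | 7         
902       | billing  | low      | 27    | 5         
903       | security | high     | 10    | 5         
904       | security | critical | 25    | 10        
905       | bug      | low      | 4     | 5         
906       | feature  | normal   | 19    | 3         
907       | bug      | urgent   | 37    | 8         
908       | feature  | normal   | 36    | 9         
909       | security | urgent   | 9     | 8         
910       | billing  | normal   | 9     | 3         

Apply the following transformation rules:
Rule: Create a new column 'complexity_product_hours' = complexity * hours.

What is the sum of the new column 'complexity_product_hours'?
1357

Step 1: For each record, compute complexity * hours
Example calculations:
  7 * 18 = 126
  5 * 27 = 135
  5 * 10 = 50
  ...
Step 2: Sum all derived values
Step 3: Total = 1357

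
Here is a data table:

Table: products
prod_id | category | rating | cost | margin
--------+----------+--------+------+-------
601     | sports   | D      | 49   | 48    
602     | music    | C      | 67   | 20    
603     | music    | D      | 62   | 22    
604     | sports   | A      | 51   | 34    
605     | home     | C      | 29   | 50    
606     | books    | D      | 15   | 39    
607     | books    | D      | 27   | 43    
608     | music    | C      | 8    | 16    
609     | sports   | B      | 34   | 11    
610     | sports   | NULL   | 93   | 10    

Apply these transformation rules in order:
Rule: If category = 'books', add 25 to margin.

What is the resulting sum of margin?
343

Step 1: Count records where category = 'books': 2
Step 2: Total bonus added: 2 × 25 = 50
Step 3: Original sum of margin: 293
Step 4: Final sum = 293 + 50 = 343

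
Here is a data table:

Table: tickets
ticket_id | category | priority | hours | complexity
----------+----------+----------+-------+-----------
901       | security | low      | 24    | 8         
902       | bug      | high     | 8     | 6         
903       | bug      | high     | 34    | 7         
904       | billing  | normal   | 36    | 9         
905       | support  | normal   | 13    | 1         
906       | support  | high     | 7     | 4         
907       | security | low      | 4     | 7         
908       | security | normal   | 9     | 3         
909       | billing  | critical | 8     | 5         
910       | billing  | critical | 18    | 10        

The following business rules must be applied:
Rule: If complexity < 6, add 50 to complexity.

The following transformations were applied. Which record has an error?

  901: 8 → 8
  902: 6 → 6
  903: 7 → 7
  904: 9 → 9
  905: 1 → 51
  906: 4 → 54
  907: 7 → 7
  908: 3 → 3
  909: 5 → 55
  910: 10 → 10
Record 908 has an error. The correct transformed value should be 53, not 3.

Step 1: Check each record against the rule
Step 2: Record 908 has complexity = 3
Step 3: Since 3 < 6, the bonus should have been applied
Step 4: Correct value = 53, but claimed value = 3
Conclusion: Record 908 has the error.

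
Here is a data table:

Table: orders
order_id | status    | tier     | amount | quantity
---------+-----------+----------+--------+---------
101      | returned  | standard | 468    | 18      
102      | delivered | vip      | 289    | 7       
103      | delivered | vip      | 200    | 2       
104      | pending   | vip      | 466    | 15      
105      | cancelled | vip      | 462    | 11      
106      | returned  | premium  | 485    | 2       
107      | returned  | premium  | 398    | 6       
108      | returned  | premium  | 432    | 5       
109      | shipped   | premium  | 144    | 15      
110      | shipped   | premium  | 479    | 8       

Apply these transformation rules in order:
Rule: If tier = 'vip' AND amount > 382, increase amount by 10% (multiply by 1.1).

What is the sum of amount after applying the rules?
3915.8

Step 1: Find records where tier = 'vip' AND amount > 382
Step 2: 2 records match, summing to 928
Step 3: After multiplier: 928 × 1.1 = 1020.8
Step 4: Unaffected records sum: 2895
Step 5: Final sum = 1020.8 + 2895 = 3915.8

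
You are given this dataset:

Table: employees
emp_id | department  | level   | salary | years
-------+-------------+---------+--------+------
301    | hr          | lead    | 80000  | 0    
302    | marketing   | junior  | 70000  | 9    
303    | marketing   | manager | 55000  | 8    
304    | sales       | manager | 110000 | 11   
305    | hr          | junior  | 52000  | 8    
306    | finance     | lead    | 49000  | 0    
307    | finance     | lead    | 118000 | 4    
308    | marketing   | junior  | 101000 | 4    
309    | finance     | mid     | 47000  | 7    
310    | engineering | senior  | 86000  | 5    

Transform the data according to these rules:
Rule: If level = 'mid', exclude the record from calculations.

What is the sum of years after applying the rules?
49

Step 1: Identify records where level = 'mid'
Step 2: The excluded records sum to 7
Step 3: Original total years = 56
Step 4: Remaining total = 56 - 7 = 49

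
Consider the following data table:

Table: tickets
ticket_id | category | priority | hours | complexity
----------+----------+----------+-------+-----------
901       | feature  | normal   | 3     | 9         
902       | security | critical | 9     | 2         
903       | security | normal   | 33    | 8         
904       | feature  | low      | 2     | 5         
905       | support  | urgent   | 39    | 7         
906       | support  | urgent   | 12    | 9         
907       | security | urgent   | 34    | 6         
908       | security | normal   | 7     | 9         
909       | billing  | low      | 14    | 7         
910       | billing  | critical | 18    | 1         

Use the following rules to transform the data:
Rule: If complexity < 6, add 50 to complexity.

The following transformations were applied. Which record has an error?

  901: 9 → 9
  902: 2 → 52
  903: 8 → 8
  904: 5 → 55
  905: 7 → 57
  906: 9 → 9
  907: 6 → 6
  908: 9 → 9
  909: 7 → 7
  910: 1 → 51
Record 905 has an error. The correct transformed value should be 7, not 57.

Step 1: Check each record against the rule
Step 2: Record 905 has complexity = 7
Step 3: Since 7 >= 6, the bonus should not have been applied
Step 4: Correct value = 7, but claimed value = 57
Conclusion: Record 905 has the error.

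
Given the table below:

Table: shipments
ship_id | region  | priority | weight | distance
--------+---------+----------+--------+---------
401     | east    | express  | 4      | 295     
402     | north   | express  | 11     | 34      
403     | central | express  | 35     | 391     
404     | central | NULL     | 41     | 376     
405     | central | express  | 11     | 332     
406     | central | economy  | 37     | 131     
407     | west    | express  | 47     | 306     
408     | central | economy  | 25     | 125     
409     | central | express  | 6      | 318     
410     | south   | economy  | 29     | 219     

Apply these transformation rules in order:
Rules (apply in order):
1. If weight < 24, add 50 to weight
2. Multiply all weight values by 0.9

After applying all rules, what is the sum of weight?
401.4

Step 1: Apply Rule 1 - Add 50 to records with weight < 24
  - 4 records affected: 32 + (4 × 50) = 232
  - Unaffected records: 214
  - Sum after Rule 1: 446
Step 2: Apply Rule 2 - Multiply all by 0.9
  - 446 × 0.9 = 401.4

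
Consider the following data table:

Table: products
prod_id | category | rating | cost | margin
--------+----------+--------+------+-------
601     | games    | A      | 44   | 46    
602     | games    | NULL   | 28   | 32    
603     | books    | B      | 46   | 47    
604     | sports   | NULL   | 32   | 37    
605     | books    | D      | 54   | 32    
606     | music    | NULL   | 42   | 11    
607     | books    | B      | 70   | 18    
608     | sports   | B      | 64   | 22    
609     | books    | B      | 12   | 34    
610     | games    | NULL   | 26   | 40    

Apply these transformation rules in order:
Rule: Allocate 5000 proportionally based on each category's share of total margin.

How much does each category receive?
books: 2053.29, games: 1849.53, music: 172.41, sports: 924.76

Step 1: Calculate total margin = 319
Step 2: Calculate each category's proportion:
  books: 131/319 = 41.07% → 2053.29
  games: 118/319 = 36.99% → 1849.53
  music: 11/319 = 3.45% → 172.41
  sports: 59/319 = 18.50% → 924.76
Step 3: Verify: sum of allocations ≈ 5000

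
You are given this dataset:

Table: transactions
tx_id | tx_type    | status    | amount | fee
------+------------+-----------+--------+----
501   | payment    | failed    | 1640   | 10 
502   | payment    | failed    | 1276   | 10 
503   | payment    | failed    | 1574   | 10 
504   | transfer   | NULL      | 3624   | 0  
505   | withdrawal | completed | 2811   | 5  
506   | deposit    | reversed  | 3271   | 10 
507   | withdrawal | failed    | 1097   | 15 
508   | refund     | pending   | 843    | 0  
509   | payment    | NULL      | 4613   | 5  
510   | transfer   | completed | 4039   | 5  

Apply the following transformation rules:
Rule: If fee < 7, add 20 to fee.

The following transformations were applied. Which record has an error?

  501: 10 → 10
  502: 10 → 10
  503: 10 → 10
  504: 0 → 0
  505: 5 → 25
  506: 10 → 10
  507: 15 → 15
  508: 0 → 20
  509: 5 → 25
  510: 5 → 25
Record 504 has an error. The correct transformed value should be 20, not 0.

Step 1: Check each record against the rule
Step 2: Record 504 has fee = 0
Step 3: Since 0 < 7, the bonus should have been applied
Step 4: Correct value = 20, but claimed value = 0
Conclusion: Record 504 has the error.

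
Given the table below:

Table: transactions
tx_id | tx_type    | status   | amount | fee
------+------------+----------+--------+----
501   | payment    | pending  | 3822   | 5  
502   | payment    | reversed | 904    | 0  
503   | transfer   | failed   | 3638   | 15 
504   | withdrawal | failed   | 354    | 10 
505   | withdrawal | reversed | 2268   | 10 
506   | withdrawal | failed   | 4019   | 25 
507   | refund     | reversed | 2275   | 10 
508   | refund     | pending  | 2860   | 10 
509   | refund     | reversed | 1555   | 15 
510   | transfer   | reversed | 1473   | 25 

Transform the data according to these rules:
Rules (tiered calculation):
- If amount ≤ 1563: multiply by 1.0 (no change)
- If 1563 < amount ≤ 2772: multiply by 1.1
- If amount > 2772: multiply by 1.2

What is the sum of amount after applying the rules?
26490.1

Step 1: Tier 1 (amount ≤ 1563): 4 records, sum = 4286 × 1.0 = 4286.0
Step 2: Tier 2 (1563 < amount ≤ 2772): 2 records, sum = 4543 × 1.1 = 4997.3
Step 3: Tier 3 (amount > 2772): 4 records, sum = 14339 × 1.2 = 17206.8
Step 4: Final sum = 4286.0 + 4997.3 + 17206.8 = 26490.1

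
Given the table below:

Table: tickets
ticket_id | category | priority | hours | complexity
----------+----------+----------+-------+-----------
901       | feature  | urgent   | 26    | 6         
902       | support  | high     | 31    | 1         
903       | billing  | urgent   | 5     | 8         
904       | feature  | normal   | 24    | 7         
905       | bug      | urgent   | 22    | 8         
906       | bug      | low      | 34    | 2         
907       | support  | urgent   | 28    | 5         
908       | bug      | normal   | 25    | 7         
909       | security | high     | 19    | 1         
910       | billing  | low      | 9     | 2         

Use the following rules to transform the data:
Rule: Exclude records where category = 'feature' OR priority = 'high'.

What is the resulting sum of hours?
123

Step 1: Find records where category = 'feature' OR priority = 'high'
Step 2: 4 records match, summing to 100
Step 3: Original sum: 223
Step 4: Remaining sum = 223 - 100 = 123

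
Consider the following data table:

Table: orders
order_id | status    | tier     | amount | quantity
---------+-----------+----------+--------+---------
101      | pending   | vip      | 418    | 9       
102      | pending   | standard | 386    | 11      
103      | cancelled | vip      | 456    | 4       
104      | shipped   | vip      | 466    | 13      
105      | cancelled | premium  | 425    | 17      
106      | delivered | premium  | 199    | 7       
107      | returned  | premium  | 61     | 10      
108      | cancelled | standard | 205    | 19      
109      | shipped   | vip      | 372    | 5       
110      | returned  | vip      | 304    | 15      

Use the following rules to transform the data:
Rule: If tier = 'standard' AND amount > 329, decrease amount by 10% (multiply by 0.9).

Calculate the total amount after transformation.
3253.4

Step 1: Find records where tier = 'standard' AND amount > 329
Step 2: 1 records match, summing to 386
Step 3: After multiplier: 386 × 0.9 = 347.4
Step 4: Unaffected records sum: 2906
Step 5: Final sum = 347.4 + 2906 = 3253.4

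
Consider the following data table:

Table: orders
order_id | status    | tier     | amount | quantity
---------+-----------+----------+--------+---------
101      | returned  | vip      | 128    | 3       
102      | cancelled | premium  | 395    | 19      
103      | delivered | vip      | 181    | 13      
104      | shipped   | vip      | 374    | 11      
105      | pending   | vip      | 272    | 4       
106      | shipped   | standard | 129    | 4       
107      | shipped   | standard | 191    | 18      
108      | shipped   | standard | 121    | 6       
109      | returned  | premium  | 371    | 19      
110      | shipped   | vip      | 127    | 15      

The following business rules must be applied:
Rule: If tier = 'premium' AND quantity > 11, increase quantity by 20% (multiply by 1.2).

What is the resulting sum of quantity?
119.6

Step 1: Find records where tier = 'premium' AND quantity > 11
Step 2: 2 records match, summing to 38
Step 3: After multiplier: 38 × 1.2 = 45.6
Step 4: Unaffected records sum: 74
Step 5: Final sum = 45.6 + 74 = 119.6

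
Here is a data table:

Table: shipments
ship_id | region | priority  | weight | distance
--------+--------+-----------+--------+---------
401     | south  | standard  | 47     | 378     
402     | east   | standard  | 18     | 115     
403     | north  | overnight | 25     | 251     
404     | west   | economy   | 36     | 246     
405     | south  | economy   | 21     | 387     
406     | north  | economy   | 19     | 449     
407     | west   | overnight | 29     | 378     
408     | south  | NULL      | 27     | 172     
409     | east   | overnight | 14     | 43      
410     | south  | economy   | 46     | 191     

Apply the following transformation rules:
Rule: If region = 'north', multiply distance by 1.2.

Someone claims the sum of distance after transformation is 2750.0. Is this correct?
Yes, the result is correct.

Step 1: Calculate the correct sum after transformation
Step 2: Apply multiplier 1.2 to records where region = 'north'
Step 3: Correct result = 2750.0
Step 4: Claimed result = 2750.0
Step 5: 2750.0 = 2750.0 ✓
Conclusion: The claimed result is correct.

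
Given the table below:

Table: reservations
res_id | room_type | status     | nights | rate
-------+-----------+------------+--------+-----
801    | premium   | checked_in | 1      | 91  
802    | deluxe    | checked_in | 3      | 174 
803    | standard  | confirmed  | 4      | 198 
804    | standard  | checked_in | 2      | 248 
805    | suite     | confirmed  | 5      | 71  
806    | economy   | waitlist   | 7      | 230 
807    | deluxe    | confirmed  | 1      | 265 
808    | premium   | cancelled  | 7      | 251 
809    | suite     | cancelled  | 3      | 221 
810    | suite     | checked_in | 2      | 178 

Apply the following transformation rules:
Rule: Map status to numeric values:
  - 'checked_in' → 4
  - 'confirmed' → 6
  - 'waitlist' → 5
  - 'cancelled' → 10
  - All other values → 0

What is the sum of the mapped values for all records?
59

Step 1: Apply mapping to each record
Step 2: Count by status:
  'checked_in': 4 records × 4 = 16
  'confirmed': 3 records × 6 = 18
  'waitlist': 1 records × 5 = 5
  'cancelled': 2 records × 10 = 20
Step 3: Sum all mapped values = 59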